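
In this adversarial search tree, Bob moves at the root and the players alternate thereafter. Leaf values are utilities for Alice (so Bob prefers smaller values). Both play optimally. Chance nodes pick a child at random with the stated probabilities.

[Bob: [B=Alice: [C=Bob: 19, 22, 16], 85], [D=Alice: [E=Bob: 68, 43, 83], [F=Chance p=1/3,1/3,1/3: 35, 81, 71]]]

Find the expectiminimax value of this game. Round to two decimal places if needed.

C (Bob): min(19, 22, 16) = 16
B (Alice): max(16, 85) = 85
E (Bob): min(68, 43, 83) = 43
F (Chance): 1/3·35 + 1/3·81 + 1/3·71 = 62.33
D (Alice): max(43, 62.33) = 62.33
Root (Bob): min(85, 62.33) = 62.33

62.33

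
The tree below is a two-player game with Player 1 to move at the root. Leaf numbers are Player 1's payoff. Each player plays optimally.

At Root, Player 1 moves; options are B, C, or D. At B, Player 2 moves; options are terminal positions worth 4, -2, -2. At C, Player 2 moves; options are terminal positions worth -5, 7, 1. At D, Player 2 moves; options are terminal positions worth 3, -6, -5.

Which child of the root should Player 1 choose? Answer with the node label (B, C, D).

B (Player 2): min(4, -2, -2) = -2
C (Player 2): min(-5, 7, 1) = -5
D (Player 2): min(3, -6, -5) = -6
Root (Player 1): max(-2, -5, -6) = -2
Player 1 picks the child with the highest value: B (value -2).

B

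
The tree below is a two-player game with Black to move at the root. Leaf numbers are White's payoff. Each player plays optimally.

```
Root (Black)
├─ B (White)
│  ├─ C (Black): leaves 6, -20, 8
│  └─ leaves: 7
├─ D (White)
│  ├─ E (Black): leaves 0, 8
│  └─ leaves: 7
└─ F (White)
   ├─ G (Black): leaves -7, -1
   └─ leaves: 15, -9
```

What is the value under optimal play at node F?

15

G: min(-7, -1) = -7
F: max(-7, 15, -9) = 15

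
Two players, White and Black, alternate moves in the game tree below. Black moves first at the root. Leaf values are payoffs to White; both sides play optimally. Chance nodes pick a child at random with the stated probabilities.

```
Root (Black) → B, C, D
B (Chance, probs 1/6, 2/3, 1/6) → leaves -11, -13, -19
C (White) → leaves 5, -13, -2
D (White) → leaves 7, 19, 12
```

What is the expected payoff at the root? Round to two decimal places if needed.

-13.67

B (Chance): 1/6·-11 + 2/3·-13 + 1/6·-19 = -13.67
C (White): max(5, -13, -2) = 5
D (White): max(7, 19, 12) = 19
Root (Black): min(-13.67, 5, 19) = -13.67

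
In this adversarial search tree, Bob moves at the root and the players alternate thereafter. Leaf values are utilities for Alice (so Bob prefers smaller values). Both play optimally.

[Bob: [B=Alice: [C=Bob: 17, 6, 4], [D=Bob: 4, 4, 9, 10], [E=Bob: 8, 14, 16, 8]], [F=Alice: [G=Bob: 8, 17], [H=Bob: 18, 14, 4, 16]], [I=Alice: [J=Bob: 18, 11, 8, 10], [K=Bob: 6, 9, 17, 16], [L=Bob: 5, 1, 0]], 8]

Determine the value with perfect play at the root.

8

C (Bob): min(17, 6, 4) = 4
D (Bob): min(4, 4, 9, 10) = 4
E (Bob): min(8, 14, 16, 8) = 8
B (Alice): max(4, 4, 8) = 8
G (Bob): min(8, 17) = 8
H (Bob): min(18, 14, 4, 16) = 4
F (Alice): max(8, 4) = 8
J (Bob): min(18, 11, 8, 10) = 8
K (Bob): min(6, 9, 17, 16) = 6
L (Bob): min(5, 1, 0) = 0
I (Alice): max(8, 6, 0) = 8
Root (Bob): min(8, 8, 8, 8) = 8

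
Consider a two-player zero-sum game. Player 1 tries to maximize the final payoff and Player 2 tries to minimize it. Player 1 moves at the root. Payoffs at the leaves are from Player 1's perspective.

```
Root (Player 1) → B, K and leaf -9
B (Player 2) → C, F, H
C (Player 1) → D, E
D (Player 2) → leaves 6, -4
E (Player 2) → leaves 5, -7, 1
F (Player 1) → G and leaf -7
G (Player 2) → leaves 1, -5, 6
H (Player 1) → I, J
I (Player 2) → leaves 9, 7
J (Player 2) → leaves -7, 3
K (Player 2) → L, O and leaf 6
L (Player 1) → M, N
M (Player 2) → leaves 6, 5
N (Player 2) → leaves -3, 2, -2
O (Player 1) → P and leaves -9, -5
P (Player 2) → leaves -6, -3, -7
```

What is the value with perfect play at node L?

M: min(6, 5) = 5
N: min(-3, 2, -2) = -3
L: max(5, -3) = 5

5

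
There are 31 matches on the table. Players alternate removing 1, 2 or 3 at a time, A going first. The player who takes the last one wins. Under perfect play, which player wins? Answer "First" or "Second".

First

Compute winning (W) and losing (L) positions by backward induction:
i:   0  1  2  3  4  5  6  7  8  9 10 11 12 13 14 15 16 17 18 19 20 21 22 23 24 25 26 27 28 29 30 31
     L  W  W  W  L  W  W  W  L  W  W  W  L  W  W  W  L  W  W  W  L  W  W  W  L  W  W  W  L  W  W  W
Position 31 is W, so the first player wins.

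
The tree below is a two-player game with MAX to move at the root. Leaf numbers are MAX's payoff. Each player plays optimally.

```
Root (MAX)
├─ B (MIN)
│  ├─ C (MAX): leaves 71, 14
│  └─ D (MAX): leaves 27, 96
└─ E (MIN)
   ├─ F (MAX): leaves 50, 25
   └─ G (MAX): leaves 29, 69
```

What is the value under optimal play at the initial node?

C (MAX): max(71, 14) = 71
D (MAX): max(27, 96) = 96
B (MIN): min(71, 96) = 71
F (MAX): max(50, 25) = 50
G (MAX): max(29, 69) = 69
E (MIN): min(50, 69) = 50
Root (MAX): max(71, 50) = 71

71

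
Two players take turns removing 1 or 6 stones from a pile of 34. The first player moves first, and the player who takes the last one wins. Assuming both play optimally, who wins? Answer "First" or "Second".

W/L table (W = player to move can force a win):
i:   0  1  2  3  4  5  6  7  8  9 10 11 12 13 14 15 16 17 18 19 20 21 22 23 24 25 26 27 28 29 30 31 32 33 34
     L  W  L  W  L  W  W  L  W  L  W  L  W  W  L  W  L  W  L  W  W  L  W  L  W  L  W  W  L  W  L  W  L  W  W
Position 34 is W, so the first player wins.

First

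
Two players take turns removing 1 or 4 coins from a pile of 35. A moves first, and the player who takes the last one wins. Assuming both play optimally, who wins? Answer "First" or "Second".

Second

Mark each pile size as W (mover wins) or L (mover loses):
i:   0  1  2  3  4  5  6  7  8  9 10 11 12 13 14 15 16 17 18 19 20 21 22 23 24 25 26 27 28 29 30 31 32 33 34 35
     L  W  L  W  W  L  W  L  W  W  L  W  L  W  W  L  W  L  W  W  L  W  L  W  W  L  W  L  W  W  L  W  L  W  W  L
Position 35 is L, so the second player wins.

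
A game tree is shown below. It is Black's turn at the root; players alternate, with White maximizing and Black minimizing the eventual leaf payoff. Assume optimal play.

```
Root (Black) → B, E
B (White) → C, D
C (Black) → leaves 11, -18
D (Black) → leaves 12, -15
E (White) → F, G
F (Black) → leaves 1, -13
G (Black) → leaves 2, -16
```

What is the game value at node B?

-15

C: min(11, -18) = -18
D: min(12, -15) = -15
B: max(-18, -15) = -15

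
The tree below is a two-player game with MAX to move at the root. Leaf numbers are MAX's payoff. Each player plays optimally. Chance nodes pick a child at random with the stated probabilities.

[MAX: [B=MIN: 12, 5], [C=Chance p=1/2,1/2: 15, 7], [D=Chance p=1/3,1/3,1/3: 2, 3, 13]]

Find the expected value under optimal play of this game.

11

B (MIN): min(12, 5) = 5
C (Chance): 1/2·15 + 1/2·7 = 11
D (Chance): 1/3·2 + 1/3·3 + 1/3·13 = 6
Root (MAX): max(5, 11, 6) = 11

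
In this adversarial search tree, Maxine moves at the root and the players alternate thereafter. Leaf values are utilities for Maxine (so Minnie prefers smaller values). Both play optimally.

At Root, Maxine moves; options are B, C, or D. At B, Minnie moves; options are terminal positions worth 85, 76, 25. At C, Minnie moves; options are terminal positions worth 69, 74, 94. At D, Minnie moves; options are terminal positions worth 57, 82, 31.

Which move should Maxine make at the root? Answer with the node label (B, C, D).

B (Minnie): min(85, 76, 25) = 25
C (Minnie): min(69, 74, 94) = 69
D (Minnie): min(57, 82, 31) = 31
Root (Maxine): max(25, 69, 31) = 69
Maxine picks the child with the highest value: C (value 69).

C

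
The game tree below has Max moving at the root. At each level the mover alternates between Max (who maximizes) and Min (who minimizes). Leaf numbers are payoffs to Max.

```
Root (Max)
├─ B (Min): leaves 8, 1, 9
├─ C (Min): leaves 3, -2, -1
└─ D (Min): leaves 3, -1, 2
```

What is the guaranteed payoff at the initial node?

1

B (Min): min(8, 1, 9) = 1
C (Min): min(3, -2, -1) = -2
D (Min): min(3, -1, 2) = -1
Root (Max): max(1, -2, -1) = 1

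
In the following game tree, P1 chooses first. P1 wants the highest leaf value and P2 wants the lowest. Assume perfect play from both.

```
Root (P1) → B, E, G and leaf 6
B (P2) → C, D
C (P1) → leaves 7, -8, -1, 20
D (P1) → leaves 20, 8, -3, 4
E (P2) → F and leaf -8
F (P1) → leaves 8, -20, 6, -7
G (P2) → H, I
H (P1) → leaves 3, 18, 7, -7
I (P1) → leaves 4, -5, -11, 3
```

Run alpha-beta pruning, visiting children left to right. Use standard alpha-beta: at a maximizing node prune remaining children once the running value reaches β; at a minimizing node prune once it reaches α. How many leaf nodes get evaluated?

C [α=-∞,β=+∞]: v=20
D [α=-∞,β=20]: v=20 after child 1 ≥ β → β-cutoff, skip 3
B [α=-∞,β=+∞]: v=20
F [α=20,β=+∞]: v=8
E [α=20,β=+∞]: v=8 after child 1 ≤ α → α-cutoff, skip 1
H [α=20,β=+∞]: v=18
G [α=20,β=+∞]: v=18 after child 1 ≤ α → α-cutoff, skip 1
Root [α=-∞,β=+∞]: v=20
Leaves evaluated: 14 of 22.

14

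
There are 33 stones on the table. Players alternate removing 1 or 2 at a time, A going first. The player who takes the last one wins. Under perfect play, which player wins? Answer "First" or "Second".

Compute winning (W) and losing (L) positions by backward induction:
i:   0  1  2  3  4  5  6  7  8  9 10 11 12 13 14 15 16 17 18 19 20 21 22 23 24 25 26 27 28 29 30 31 32 33
     L  W  W  L  W  W  L  W  W  L  W  W  L  W  W  L  W  W  L  W  W  L  W  W  L  W  W  L  W  W  L  W  W  L
Position 33 is L, so the second player wins.

Second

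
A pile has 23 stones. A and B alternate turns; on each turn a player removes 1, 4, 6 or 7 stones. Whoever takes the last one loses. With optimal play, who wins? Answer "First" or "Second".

Mark each pile size as W (mover wins) or L (mover loses):
i:   0  1  2  3  4  5  6  7  8  9 10 11 12 13 14 15 16 17 18 19 20 21 22 23
     W  L  W  L  W  W  L  W  W  W  W  L  W  W  L  W  L  W  W  L  W  W  W  W
Position 23 is W, so the first player wins.

First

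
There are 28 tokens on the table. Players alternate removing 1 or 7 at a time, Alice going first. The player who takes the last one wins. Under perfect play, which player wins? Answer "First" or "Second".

i:   0  1  2  3  4  5  6  7  8  9 10 11 12 13 14 15 16 17 18 19 20 21 22 23 24 25 26 27 28
     L  W  L  W  L  W  L  W  L  W  L  W  L  W  L  W  L  W  L  W  L  W  L  W  L  W  L  W  L
Position 28 is L, so the second player wins.

Second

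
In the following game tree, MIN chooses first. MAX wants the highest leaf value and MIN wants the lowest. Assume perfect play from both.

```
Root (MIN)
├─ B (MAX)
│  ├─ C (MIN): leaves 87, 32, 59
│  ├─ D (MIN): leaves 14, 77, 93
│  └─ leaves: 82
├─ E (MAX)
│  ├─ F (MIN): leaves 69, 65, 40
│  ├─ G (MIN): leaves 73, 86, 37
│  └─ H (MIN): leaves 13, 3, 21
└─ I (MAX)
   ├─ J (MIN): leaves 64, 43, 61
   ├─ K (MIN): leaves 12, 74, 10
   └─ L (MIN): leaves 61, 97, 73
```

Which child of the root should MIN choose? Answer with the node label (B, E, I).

C (MIN): min(87, 32, 59) = 32
D (MIN): min(14, 77, 93) = 14
B (MAX): max(32, 14, 82) = 82
F (MIN): min(69, 65, 40) = 40
G (MIN): min(73, 86, 37) = 37
H (MIN): min(13, 3, 21) = 3
E (MAX): max(40, 37, 3) = 40
J (MIN): min(64, 43, 61) = 43
K (MIN): min(12, 74, 10) = 10
L (MIN): min(61, 97, 73) = 61
I (MAX): max(43, 10, 61) = 61
Root (MIN): min(82, 40, 61) = 40
MIN picks the child with the lowest value: E (value 40).

E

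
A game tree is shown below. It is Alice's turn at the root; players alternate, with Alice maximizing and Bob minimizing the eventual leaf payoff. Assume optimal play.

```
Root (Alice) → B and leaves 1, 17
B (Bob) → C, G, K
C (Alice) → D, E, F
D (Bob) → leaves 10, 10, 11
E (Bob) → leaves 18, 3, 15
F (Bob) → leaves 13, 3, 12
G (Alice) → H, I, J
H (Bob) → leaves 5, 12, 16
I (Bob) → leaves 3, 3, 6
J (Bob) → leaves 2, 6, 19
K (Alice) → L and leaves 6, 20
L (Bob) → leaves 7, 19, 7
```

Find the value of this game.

D (Bob): min(10, 10, 11) = 10
E (Bob): min(18, 3, 15) = 3
F (Bob): min(13, 3, 12) = 3
C (Alice): max(10, 3, 3) = 10
H (Bob): min(5, 12, 16) = 5
I (Bob): min(3, 3, 6) = 3
J (Bob): min(2, 6, 19) = 2
G (Alice): max(5, 3, 2) = 5
L (Bob): min(7, 19, 7) = 7
K (Alice): max(7, 6, 20) = 20
B (Bob): min(10, 5, 20) = 5
Root (Alice): max(5, 1, 17) = 17

17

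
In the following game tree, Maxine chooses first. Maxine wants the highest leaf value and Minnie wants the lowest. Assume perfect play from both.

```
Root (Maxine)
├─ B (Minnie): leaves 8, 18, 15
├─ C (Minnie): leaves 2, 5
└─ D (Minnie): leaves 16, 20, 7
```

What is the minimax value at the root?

8

B (Minnie): min(8, 18, 15) = 8
C (Minnie): min(2, 5) = 2
D (Minnie): min(16, 20, 7) = 7
Root (Maxine): max(8, 2, 7) = 8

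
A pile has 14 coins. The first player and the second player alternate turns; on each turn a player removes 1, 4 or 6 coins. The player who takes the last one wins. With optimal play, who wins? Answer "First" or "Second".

First

i:   0  1  2  3  4  5  6  7  8  9 10 11 12 13 14
     L  W  L  W  W  L  W  L  W  W  L  W  L  W  W
Position 14 is W, so the first player wins.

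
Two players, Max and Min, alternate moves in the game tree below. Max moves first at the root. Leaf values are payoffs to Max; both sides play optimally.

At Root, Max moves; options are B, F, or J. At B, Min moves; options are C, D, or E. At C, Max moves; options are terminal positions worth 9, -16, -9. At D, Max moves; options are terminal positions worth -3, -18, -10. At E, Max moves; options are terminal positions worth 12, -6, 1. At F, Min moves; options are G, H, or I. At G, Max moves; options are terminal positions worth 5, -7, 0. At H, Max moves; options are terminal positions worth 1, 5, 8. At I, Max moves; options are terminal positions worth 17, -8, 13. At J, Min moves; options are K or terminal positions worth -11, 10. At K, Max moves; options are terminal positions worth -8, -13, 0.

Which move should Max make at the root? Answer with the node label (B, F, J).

C (Max): max(9, -16, -9) = 9
D (Max): max(-3, -18, -10) = -3
E (Max): max(12, -6, 1) = 12
B (Min): min(9, -3, 12) = -3
G (Max): max(5, -7, 0) = 5
H (Max): max(1, 5, 8) = 8
I (Max): max(17, -8, 13) = 17
F (Min): min(5, 8, 17) = 5
K (Max): max(-8, -13, 0) = 0
J (Min): min(0, -11, 10) = -11
Root (Max): max(-3, 5, -11) = 5
Max picks the child with the highest value: F (value 5).

F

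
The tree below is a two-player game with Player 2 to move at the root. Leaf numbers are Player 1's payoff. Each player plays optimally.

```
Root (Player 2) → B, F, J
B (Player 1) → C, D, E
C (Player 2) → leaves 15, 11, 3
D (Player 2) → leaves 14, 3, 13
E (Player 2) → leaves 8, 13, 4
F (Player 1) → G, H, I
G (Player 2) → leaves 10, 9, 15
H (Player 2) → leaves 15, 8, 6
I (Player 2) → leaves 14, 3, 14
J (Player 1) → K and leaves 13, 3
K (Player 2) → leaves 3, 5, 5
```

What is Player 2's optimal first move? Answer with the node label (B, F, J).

C (Player 2): min(15, 11, 3) = 3
D (Player 2): min(14, 3, 13) = 3
E (Player 2): min(8, 13, 4) = 4
B (Player 1): max(3, 3, 4) = 4
G (Player 2): min(10, 9, 15) = 9
H (Player 2): min(15, 8, 6) = 6
I (Player 2): min(14, 3, 14) = 3
F (Player 1): max(9, 6, 3) = 9
K (Player 2): min(3, 5, 5) = 3
J (Player 1): max(3, 13, 3) = 13
Root (Player 2): min(4, 9, 13) = 4
Player 2 picks the child with the lowest value: B (value 4).

B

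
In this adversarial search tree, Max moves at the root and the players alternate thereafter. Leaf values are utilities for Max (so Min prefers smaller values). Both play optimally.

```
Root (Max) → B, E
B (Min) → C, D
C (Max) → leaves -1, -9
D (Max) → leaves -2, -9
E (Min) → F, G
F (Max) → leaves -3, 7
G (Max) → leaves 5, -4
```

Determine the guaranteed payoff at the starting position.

C (Max): max(-1, -9) = -1
D (Max): max(-2, -9) = -2
B (Min): min(-1, -2) = -2
F (Max): max(-3, 7) = 7
G (Max): max(5, -4) = 5
E (Min): min(7, 5) = 5
Root (Max): max(-2, 5) = 5

5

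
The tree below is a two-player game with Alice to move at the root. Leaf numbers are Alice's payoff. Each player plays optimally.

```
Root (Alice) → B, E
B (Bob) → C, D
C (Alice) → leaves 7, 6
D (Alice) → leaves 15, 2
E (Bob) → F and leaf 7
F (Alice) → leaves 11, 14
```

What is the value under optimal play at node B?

C: max(7, 6) = 7
D: max(15, 2) = 15
B: min(7, 15) = 7

7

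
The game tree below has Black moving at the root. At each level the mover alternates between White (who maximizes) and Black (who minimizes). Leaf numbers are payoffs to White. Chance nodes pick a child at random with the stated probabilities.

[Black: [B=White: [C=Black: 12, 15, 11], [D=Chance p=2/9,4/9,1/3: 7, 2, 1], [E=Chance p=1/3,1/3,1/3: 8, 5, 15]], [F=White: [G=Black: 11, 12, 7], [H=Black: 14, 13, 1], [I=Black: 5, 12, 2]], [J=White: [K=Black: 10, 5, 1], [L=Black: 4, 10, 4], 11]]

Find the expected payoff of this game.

C (Black): min(12, 15, 11) = 11
D (Chance): 2/9·7 + 4/9·2 + 1/3·1 = 2.78
E (Chance): 1/3·8 + 1/3·5 + 1/3·15 = 9.33
B (White): max(11, 2.78, 9.33) = 11
G (Black): min(11, 12, 7) = 7
H (Black): min(14, 13, 1) = 1
I (Black): min(5, 12, 2) = 2
F (White): max(7, 1, 2) = 7
K (Black): min(10, 5, 1) = 1
L (Black): min(4, 10, 4) = 4
J (White): max(1, 4, 11) = 11
Root (Black): min(11, 7, 11) = 7

7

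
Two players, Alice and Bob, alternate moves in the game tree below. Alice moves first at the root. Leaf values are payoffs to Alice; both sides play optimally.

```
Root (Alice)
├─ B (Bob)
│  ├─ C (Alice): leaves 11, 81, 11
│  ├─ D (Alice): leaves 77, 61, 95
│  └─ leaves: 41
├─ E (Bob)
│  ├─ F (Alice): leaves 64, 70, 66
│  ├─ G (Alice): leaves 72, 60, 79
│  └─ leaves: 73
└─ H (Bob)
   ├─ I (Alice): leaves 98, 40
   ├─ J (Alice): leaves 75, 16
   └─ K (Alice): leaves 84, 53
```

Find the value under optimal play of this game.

C (Alice): max(11, 81, 11) = 81
D (Alice): max(77, 61, 95) = 95
B (Bob): min(81, 95, 41) = 41
F (Alice): max(64, 70, 66) = 70
G (Alice): max(72, 60, 79) = 79
E (Bob): min(70, 79, 73) = 70
I (Alice): max(98, 40) = 98
J (Alice): max(75, 16) = 75
K (Alice): max(84, 53) = 84
H (Bob): min(98, 75, 84) = 75
Root (Alice): max(41, 70, 75) = 75

75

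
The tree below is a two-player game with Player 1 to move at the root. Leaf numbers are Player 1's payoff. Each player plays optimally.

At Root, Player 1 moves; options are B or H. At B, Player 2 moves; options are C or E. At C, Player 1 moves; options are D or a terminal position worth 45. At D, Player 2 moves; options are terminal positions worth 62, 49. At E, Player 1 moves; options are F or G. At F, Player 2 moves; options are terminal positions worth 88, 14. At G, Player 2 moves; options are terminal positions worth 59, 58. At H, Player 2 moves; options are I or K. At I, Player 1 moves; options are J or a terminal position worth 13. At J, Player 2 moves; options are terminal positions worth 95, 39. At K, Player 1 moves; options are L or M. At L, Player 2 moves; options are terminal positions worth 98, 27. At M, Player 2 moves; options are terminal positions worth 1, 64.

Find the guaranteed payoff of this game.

49

D (Player 2): min(62, 49) = 49
C (Player 1): max(49, 45) = 49
F (Player 2): min(88, 14) = 14
G (Player 2): min(59, 58) = 58
E (Player 1): max(14, 58) = 58
B (Player 2): min(49, 58) = 49
J (Player 2): min(95, 39) = 39
I (Player 1): max(39, 13) = 39
L (Player 2): min(98, 27) = 27
M (Player 2): min(1, 64) = 1
K (Player 1): max(27, 1) = 27
H (Player 2): min(39, 27) = 27
Root (Player 1): max(49, 27) = 49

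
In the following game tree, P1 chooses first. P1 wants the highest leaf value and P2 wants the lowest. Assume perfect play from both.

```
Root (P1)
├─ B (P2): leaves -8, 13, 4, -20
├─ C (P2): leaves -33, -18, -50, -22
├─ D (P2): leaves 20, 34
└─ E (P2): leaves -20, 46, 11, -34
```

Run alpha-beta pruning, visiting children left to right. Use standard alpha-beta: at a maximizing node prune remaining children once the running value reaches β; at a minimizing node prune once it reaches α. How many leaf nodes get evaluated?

B [α=-∞,β=+∞]: v=-20
C [α=-20,β=+∞]: v=-33 after child 1 ≤ α → α-cutoff, skip 3
D [α=-20,β=+∞]: v=20
E [α=20,β=+∞]: v=-20 after child 1 ≤ α → α-cutoff, skip 3
Root [α=-∞,β=+∞]: v=20
Leaves evaluated: 8 of 14.

8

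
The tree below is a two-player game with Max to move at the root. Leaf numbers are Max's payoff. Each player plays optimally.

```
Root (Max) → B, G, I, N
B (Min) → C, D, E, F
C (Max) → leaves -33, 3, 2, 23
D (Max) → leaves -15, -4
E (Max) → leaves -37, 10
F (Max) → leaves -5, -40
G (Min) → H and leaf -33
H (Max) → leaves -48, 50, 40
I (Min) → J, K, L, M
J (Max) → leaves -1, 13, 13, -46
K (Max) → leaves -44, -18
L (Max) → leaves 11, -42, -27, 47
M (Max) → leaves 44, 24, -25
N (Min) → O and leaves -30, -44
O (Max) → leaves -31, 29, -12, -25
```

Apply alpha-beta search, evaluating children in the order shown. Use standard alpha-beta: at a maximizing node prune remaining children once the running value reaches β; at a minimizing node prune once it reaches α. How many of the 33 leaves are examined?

25

C [α=-∞,β=+∞]: v=23
D [α=-∞,β=23]: v=-4
E [α=-∞,β=-4]: v=10
F [α=-∞,β=-4]: v=-5
B [α=-∞,β=+∞]: v=-5
H [α=-5,β=+∞]: v=50
G [α=-5,β=+∞]: v=-33
J [α=-5,β=+∞]: v=13
K [α=-5,β=13]: v=-18
I [α=-5,β=+∞]: v=-18 after child 2 ≤ α → α-cutoff, skip 2
O [α=-5,β=+∞]: v=29
N [α=-5,β=+∞]: v=-30 after child 2 ≤ α → α-cutoff, skip 1
Root [α=-∞,β=+∞]: v=-5
Leaves evaluated: 25 of 33.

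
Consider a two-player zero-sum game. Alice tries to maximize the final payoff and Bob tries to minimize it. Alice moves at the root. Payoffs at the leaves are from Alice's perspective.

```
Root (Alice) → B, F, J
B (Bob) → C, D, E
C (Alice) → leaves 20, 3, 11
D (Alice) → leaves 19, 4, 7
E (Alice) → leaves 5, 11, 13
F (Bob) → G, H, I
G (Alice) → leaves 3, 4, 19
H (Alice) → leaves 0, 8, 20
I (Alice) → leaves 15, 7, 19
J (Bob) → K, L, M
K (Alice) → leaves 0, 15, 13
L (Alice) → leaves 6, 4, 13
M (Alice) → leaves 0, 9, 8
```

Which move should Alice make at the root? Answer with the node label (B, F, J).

C (Alice): max(20, 3, 11) = 20
D (Alice): max(19, 4, 7) = 19
E (Alice): max(5, 11, 13) = 13
B (Bob): min(20, 19, 13) = 13
G (Alice): max(3, 4, 19) = 19
H (Alice): max(0, 8, 20) = 20
I (Alice): max(15, 7, 19) = 19
F (Bob): min(19, 20, 19) = 19
K (Alice): max(0, 15, 13) = 15
L (Alice): max(6, 4, 13) = 13
M (Alice): max(0, 9, 8) = 9
J (Bob): min(15, 13, 9) = 9
Root (Alice): max(13, 19, 9) = 19
Alice picks the child with the highest value: F (value 19).

F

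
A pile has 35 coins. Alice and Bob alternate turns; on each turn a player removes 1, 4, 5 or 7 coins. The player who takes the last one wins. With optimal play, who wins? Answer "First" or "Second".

First

Positions where the player to move wins (W) vs loses (L):
i:   0  1  2  3  4  5  6  7  8  9 10 11 12 13 14 15 16 17 18 19 20 21 22 23 24 25 26 27 28 29 30 31 32 33 34 35
     L  W  L  W  W  W  W  W  L  W  L  W  W  W  W  W  L  W  L  W  W  W  W  W  L  W  L  W  W  W  W  W  L  W  L  W
Position 35 is W, so the first player wins.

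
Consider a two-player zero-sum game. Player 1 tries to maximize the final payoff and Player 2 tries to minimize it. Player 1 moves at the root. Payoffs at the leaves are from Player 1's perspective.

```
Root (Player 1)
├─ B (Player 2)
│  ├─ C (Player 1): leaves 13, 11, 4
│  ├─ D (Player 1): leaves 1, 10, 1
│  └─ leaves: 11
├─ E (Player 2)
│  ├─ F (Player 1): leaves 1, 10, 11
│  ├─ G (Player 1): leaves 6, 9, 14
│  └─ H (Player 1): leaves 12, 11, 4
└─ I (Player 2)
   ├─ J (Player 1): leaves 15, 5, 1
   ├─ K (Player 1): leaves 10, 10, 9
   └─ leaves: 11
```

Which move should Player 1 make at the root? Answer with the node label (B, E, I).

E

C (Player 1): max(13, 11, 4) = 13
D (Player 1): max(1, 10, 1) = 10
B (Player 2): min(13, 10, 11) = 10
F (Player 1): max(1, 10, 11) = 11
G (Player 1): max(6, 9, 14) = 14
H (Player 1): max(12, 11, 4) = 12
E (Player 2): min(11, 14, 12) = 11
J (Player 1): max(15, 5, 1) = 15
K (Player 1): max(10, 10, 9) = 10
I (Player 2): min(15, 10, 11) = 10
Root (Player 1): max(10, 11, 10) = 11
Player 1 picks the child with the highest value: E (value 11).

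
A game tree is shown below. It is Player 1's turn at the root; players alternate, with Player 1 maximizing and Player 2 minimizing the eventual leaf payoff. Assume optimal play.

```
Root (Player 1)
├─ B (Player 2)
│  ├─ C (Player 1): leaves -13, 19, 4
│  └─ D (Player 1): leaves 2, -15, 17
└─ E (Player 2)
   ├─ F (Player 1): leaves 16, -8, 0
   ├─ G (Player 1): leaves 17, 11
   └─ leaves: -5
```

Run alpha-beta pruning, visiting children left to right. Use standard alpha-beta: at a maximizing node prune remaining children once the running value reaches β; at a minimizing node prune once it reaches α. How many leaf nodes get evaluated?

C [α=-∞,β=+∞]: v=19
D [α=-∞,β=19]: v=17
B [α=-∞,β=+∞]: v=17
F [α=17,β=+∞]: v=16
E [α=17,β=+∞]: v=16 after child 1 ≤ α → α-cutoff, skip 2
Root [α=-∞,β=+∞]: v=17
Leaves evaluated: 9 of 12.

9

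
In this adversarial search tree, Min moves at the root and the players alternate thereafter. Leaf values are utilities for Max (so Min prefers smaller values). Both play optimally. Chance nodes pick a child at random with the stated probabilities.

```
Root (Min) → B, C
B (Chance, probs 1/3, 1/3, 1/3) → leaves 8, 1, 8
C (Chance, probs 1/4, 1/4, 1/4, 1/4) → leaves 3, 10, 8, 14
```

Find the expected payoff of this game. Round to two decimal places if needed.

B (Chance): 1/3·8 + 1/3·1 + 1/3·8 = 5.67
C (Chance): 1/4·3 + 1/4·10 + 1/4·8 + 1/4·14 = 8.75
Root (Min): min(5.67, 8.75) = 5.67

5.67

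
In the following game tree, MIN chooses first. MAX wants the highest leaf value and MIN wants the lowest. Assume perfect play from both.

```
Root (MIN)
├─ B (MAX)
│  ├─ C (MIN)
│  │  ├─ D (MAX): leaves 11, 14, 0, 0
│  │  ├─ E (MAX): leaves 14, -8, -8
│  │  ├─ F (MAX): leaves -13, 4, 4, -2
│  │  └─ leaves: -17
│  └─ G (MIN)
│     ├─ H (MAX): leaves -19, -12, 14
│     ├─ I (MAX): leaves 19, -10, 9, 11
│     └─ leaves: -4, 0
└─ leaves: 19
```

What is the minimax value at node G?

H: max(-19, -12, 14) = 14
I: max(19, -10, 9, 11) = 19
G: min(14, 19, -4, 0) = -4

-4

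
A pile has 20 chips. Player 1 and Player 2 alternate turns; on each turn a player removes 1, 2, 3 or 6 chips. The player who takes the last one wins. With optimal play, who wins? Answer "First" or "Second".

Second

W/L table (W = player to move can force a win):
i:   0  1  2  3  4  5  6  7  8  9 10 11 12 13 14 15 16 17 18 19 20
     L  W  W  W  L  W  W  W  L  W  W  W  L  W  W  W  L  W  W  W  L
Position 20 is L, so the second player wins.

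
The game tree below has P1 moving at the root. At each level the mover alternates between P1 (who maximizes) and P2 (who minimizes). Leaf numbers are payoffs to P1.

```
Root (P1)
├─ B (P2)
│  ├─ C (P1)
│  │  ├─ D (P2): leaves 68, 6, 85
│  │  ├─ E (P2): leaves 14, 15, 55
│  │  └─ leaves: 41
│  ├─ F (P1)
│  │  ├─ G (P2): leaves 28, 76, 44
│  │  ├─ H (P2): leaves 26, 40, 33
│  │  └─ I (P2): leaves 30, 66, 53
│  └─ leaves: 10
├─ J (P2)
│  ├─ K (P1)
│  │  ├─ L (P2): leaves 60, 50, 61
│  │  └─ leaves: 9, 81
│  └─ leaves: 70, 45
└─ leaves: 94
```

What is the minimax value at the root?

94

D (P2): min(68, 6, 85) = 6
E (P2): min(14, 15, 55) = 14
C (P1): max(6, 14, 41) = 41
G (P2): min(28, 76, 44) = 28
H (P2): min(26, 40, 33) = 26
I (P2): min(30, 66, 53) = 30
F (P1): max(28, 26, 30) = 30
B (P2): min(41, 30, 10) = 10
L (P2): min(60, 50, 61) = 50
K (P1): max(50, 9, 81) = 81
J (P2): min(81, 70, 45) = 45
Root (P1): max(10, 45, 94) = 94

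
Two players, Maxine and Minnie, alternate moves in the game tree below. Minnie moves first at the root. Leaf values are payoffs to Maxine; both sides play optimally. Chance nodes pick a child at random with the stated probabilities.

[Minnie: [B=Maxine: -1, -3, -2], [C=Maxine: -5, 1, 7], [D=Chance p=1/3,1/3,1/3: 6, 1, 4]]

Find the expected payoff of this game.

-1

B (Maxine): max(-1, -3, -2) = -1
C (Maxine): max(-5, 1, 7) = 7
D (Chance): 1/3·6 + 1/3·1 + 1/3·4 = 3.67
Root (Minnie): min(-1, 7, 3.67) = -1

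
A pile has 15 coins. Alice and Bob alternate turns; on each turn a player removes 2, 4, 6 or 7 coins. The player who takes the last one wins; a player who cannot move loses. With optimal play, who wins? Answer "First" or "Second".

First

Positions where the player to move wins (W) vs loses (L):
i:   0  1  2  3  4  5  6  7  8  9 10 11 12 13 14 15
     L  L  W  W  W  W  W  W  W  L  L  W  W  W  W  W
Position 15 is W, so the first player wins.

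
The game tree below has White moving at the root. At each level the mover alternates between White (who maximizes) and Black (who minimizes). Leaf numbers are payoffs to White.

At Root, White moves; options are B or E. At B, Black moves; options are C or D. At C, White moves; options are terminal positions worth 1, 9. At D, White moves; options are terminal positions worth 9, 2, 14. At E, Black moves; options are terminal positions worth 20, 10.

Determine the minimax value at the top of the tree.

10

C (White): max(1, 9) = 9
D (White): max(9, 2, 14) = 14
B (Black): min(9, 14) = 9
E (Black): min(20, 10) = 10
Root (White): max(9, 10) = 10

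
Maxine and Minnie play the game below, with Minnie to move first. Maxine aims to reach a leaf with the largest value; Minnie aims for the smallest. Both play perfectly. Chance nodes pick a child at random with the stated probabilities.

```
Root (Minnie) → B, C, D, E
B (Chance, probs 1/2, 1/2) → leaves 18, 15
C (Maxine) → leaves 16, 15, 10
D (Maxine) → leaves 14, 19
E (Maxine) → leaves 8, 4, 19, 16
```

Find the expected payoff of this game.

B (Chance): 1/2·18 + 1/2·15 = 16.5
C (Maxine): max(16, 15, 10) = 16
D (Maxine): max(14, 19) = 19
E (Maxine): max(8, 4, 19, 16) = 19
Root (Minnie): min(16.5, 16, 19, 19) = 16

16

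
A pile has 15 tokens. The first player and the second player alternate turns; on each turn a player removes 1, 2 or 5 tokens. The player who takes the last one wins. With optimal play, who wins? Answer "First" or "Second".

i:   0  1  2  3  4  5  6  7  8  9 10 11 12 13 14 15
     L  W  W  L  W  W  L  W  W  L  W  W  L  W  W  L
Position 15 is L, so the second player wins.

Second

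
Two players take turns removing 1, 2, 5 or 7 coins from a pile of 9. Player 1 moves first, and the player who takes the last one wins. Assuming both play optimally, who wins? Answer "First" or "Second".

Second

W/L table (W = player to move can force a win):
i:   0  1  2  3  4  5  6  7  8  9
     L  W  W  L  W  W  L  W  W  L
Position 9 is L, so the second player wins.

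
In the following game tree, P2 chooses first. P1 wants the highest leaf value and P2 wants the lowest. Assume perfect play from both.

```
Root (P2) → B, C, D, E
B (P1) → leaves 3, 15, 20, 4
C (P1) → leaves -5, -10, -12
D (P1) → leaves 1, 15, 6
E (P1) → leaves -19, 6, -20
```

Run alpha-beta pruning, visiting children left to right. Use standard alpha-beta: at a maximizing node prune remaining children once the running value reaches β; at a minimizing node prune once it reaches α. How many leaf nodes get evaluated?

10

B [α=-∞,β=+∞]: v=20
C [α=-∞,β=20]: v=-5
D [α=-∞,β=-5]: v=1 after child 1 ≥ β → β-cutoff, skip 2
E [α=-∞,β=-5]: v=6 after child 2 ≥ β → β-cutoff, skip 1
Root [α=-∞,β=+∞]: v=-5
Leaves evaluated: 10 of 13.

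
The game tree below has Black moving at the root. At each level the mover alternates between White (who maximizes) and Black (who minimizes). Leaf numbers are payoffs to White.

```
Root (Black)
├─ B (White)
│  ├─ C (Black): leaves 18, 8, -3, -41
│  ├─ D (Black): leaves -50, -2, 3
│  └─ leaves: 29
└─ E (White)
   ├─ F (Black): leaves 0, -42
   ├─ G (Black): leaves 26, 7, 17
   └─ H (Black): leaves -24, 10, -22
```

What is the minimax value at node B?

29

C: min(18, 8, -3, -41) = -41
D: min(-50, -2, 3) = -50
B: max(-41, -50, 29) = 29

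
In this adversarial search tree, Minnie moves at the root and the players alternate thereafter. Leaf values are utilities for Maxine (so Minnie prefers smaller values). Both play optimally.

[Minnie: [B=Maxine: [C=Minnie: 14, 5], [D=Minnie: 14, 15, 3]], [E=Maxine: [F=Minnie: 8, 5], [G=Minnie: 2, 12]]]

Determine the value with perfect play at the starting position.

C (Minnie): min(14, 5) = 5
D (Minnie): min(14, 15, 3) = 3
B (Maxine): max(5, 3) = 5
F (Minnie): min(8, 5) = 5
G (Minnie): min(2, 12) = 2
E (Maxine): max(5, 2) = 5
Root (Minnie): min(5, 5) = 5

5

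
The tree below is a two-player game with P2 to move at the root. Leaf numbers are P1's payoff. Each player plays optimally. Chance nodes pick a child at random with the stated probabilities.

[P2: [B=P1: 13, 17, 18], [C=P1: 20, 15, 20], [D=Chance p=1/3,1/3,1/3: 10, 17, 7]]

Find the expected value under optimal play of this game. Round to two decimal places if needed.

11.33

B (P1): max(13, 17, 18) = 18
C (P1): max(20, 15, 20) = 20
D (Chance): 1/3·10 + 1/3·17 + 1/3·7 = 11.33
Root (P2): min(18, 20, 11.33) = 11.33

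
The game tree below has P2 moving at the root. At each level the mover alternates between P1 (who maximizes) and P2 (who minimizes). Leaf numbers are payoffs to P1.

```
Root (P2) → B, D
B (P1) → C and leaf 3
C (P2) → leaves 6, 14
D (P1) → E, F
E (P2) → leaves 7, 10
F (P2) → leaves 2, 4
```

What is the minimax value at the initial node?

6

C (P2): min(6, 14) = 6
B (P1): max(6, 3) = 6
E (P2): min(7, 10) = 7
F (P2): min(2, 4) = 2
D (P1): max(7, 2) = 7
Root (P2): min(6, 7) = 6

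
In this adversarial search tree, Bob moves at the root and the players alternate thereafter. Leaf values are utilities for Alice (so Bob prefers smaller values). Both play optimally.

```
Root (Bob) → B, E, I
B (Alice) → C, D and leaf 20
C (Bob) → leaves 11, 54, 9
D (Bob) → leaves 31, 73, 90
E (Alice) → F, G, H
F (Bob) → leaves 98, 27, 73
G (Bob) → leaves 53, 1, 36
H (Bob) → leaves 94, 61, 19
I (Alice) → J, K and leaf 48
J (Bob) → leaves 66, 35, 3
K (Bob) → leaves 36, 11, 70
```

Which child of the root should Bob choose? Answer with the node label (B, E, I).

C (Bob): min(11, 54, 9) = 9
D (Bob): min(31, 73, 90) = 31
B (Alice): max(9, 31, 20) = 31
F (Bob): min(98, 27, 73) = 27
G (Bob): min(53, 1, 36) = 1
H (Bob): min(94, 61, 19) = 19
E (Alice): max(27, 1, 19) = 27
J (Bob): min(66, 35, 3) = 3
K (Bob): min(36, 11, 70) = 11
I (Alice): max(3, 11, 48) = 48
Root (Bob): min(31, 27, 48) = 27
Bob picks the child with the lowest value: E (value 27).

E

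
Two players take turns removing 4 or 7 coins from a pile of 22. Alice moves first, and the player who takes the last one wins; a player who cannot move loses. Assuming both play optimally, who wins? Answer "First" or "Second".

Second

Mark each pile size as W (mover wins) or L (mover loses):
i:   0  1  2  3  4  5  6  7  8  9 10 11 12 13 14 15 16 17 18 19 20 21 22
     L  L  L  L  W  W  W  W  W  W  W  L  L  L  L  W  W  W  W  W  W  W  L
Position 22 is L, so the second player wins.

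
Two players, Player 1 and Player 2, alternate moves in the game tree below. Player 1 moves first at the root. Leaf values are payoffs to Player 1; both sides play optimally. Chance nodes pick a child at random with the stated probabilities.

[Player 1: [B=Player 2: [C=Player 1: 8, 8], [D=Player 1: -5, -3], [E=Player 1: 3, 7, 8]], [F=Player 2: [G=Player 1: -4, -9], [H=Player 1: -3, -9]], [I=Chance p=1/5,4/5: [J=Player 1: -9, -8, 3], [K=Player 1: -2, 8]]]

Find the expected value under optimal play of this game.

C (Player 1): max(8, 8) = 8
D (Player 1): max(-5, -3) = -3
E (Player 1): max(3, 7, 8) = 8
B (Player 2): min(8, -3, 8) = -3
G (Player 1): max(-4, -9) = -4
H (Player 1): max(-3, -9) = -3
F (Player 2): min(-4, -3) = -4
J (Player 1): max(-9, -8, 3) = 3
K (Player 1): max(-2, 8) = 8
I (Chance): 1/5·3 + 4/5·8 = 7
Root (Player 1): max(-3, -4, 7) = 7

7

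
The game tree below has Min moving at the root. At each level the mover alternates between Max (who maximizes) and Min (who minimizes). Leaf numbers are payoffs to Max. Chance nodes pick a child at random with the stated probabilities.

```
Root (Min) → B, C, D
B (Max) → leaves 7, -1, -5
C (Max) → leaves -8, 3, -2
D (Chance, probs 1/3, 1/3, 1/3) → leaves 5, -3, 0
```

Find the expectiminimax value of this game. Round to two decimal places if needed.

0.67

B (Max): max(7, -1, -5) = 7
C (Max): max(-8, 3, -2) = 3
D (Chance): 1/3·5 + 1/3·-3 + 1/3·0 = 0.67
Root (Min): min(7, 3, 0.67) = 0.67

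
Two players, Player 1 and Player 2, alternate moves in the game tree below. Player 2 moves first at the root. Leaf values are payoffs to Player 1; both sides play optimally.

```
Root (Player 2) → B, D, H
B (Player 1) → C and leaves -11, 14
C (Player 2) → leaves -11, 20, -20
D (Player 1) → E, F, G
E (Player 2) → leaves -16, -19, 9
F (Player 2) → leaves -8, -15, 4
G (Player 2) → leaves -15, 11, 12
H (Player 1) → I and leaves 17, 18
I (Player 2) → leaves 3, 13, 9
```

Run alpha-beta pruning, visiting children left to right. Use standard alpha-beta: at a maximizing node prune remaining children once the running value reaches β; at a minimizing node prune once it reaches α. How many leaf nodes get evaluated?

C [α=-∞,β=+∞]: v=-20
B [α=-∞,β=+∞]: v=14
E [α=-∞,β=14]: v=-19
F [α=-19,β=14]: v=-15
G [α=-15,β=14]: v=-15 after child 1 ≤ α → α-cutoff, skip 2
D [α=-∞,β=14]: v=-15
I [α=-∞,β=-15]: v=3
H [α=-∞,β=-15]: v=3 after child 1 ≥ β → β-cutoff, skip 2
Root [α=-∞,β=+∞]: v=-15
Leaves evaluated: 15 of 19.

15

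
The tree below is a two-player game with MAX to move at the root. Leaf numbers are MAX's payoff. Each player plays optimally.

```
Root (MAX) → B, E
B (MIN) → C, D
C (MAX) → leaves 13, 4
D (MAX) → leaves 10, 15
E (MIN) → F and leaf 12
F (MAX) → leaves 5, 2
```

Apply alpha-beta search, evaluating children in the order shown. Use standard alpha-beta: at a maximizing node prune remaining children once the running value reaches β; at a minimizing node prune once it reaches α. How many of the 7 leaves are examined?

C [α=-∞,β=+∞]: v=13
D [α=-∞,β=13]: v=15
B [α=-∞,β=+∞]: v=13
F [α=13,β=+∞]: v=5
E [α=13,β=+∞]: v=5 after child 1 ≤ α → α-cutoff, skip 1
Root [α=-∞,β=+∞]: v=13
Leaves evaluated: 6 of 7.

6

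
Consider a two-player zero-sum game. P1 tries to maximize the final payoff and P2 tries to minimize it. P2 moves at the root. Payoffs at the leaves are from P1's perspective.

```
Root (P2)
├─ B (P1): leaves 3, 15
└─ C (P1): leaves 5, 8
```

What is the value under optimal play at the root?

8

B (P1): max(3, 15) = 15
C (P1): max(5, 8) = 8
Root (P2): min(15, 8) = 8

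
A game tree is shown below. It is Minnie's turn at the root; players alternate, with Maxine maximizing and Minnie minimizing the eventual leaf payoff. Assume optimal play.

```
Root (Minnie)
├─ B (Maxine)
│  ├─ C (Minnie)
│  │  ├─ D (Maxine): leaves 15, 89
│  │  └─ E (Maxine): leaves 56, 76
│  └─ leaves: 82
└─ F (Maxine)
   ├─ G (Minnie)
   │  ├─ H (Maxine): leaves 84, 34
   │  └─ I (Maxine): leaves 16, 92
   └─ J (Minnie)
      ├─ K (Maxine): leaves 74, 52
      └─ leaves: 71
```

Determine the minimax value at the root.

82

D (Maxine): max(15, 89) = 89
E (Maxine): max(56, 76) = 76
C (Minnie): min(89, 76) = 76
B (Maxine): max(76, 82) = 82
H (Maxine): max(84, 34) = 84
I (Maxine): max(16, 92) = 92
G (Minnie): min(84, 92) = 84
K (Maxine): max(74, 52) = 74
J (Minnie): min(74, 71) = 71
F (Maxine): max(84, 71) = 84
Root (Minnie): min(82, 84) = 82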